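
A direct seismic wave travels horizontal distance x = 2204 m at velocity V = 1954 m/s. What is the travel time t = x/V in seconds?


t = x / V
= 2204 / 1954
= 1.1279 s

1.1279


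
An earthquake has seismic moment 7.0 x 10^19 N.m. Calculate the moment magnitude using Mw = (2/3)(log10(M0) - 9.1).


log10(M0) = log10(7.0 x 10^19) = 19.8451
Mw = 2/3 * (19.8451 - 9.1)
= 2/3 * 10.7451
= 7.16

7.16


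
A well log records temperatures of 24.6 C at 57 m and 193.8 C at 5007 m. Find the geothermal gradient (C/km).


dT = 193.8 - 24.6 = 169.2 C
dz = 5007 - 57 = 4950 m
gradient = dT/dz * 1000 = 169.2/4950 * 1000 = 34.1818 C/km

34.1818


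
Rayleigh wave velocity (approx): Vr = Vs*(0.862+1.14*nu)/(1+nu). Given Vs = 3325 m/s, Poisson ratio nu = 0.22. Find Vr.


Numerator factor = 0.862 + 1.14*0.22 = 1.1128
Denominator = 1 + 0.22 = 1.22
Vr = 3325 * 1.1128 / 1.22 = 3032.84 m/s

3032.84


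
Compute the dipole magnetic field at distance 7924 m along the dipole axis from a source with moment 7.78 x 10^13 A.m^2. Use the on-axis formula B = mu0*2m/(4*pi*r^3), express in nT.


m = 7.78 x 10^13 = 77800000000000 A.m^2
2m = 155600000000000 A.m^2
r^3 = 7924^3 = 497546185024
B = (4pi*10^-7) * 155600000000000 / (4*pi * 497546185024) * 1e9
= 195532726.759429 / 6252349758772.11 * 1e9
= 31273.4787 nT

31273.4787


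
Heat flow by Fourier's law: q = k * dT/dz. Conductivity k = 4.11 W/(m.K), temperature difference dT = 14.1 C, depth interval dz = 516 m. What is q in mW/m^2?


q = k * dT / dz * 1000
= 4.11 * 14.1 / 516 * 1000
= 0.112308 * 1000
= 112.3081 mW/m^2

112.3081


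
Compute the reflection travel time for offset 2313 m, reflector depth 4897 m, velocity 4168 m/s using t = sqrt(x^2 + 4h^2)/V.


x^2 + 4h^2 = 2313^2 + 4*4897^2 = 5349969 + 95922436 = 101272405
sqrt(101272405) = 10063.4192
t = 10063.4192 / 4168 = 2.4144 s

2.4144


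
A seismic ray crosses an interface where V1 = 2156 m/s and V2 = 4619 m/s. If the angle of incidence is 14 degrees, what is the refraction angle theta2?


sin(theta1) = sin(14 deg) = 0.241922
sin(theta2) = V2/V1 * sin(theta1) = 4619/2156 * 0.241922 = 0.518292
theta2 = arcsin(0.518292) = 31.2177 degrees

31.2177


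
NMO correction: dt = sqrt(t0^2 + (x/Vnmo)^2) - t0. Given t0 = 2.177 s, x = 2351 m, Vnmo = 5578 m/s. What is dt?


x/Vnmo = 2351/5578 = 0.421477
(x/Vnmo)^2 = 0.177643
t0^2 = 4.739329
sqrt(4.739329 + 0.177643) = 2.217425
dt = 2.217425 - 2.177 = 0.040425

0.040425


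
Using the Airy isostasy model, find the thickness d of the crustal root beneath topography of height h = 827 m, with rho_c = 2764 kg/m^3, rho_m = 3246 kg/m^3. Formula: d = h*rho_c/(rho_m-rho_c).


rho_m - rho_c = 3246 - 2764 = 482
d = 827 * 2764 / 482
= 2285828 / 482
= 4742.38 m

4742.38


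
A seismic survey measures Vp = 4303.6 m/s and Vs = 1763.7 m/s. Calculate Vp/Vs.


Vp/Vs = 4303.6 / 1763.7
= 2.4401

2.4401


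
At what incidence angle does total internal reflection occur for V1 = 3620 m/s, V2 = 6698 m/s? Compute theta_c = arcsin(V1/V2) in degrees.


V1/V2 = 3620/6698 = 0.54046
theta_c = arcsin(0.54046) = 32.7149 degrees

32.7149


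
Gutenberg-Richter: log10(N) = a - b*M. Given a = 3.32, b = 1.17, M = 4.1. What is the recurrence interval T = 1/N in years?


log10(N) = 3.32 - 1.17*4.1 = -1.477
N = 10^-1.477 = 0.033343
T = 1/N = 1/0.033343 = 29.9916 years

29.9916


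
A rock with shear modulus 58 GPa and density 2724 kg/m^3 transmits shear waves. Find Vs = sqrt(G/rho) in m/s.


Convert G to Pa: G = 58e9 Pa
Compute G/rho = 58e9 / 2724 = 21292217.3275
Vs = sqrt(21292217.3275) = 4614.35 m/s

4614.35


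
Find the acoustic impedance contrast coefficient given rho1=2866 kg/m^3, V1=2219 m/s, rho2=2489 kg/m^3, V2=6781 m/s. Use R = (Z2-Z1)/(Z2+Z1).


Z1 = 2866 * 2219 = 6359654
Z2 = 2489 * 6781 = 16877909
R = (16877909 - 6359654) / (16877909 + 6359654) = 10518255 / 23237563 = 0.4526

0.4526


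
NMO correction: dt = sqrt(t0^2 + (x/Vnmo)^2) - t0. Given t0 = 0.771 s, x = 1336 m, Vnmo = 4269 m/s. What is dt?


x/Vnmo = 1336/4269 = 0.312954
(x/Vnmo)^2 = 0.09794
t0^2 = 0.594441
sqrt(0.594441 + 0.09794) = 0.832094
dt = 0.832094 - 0.771 = 0.061094

0.061094


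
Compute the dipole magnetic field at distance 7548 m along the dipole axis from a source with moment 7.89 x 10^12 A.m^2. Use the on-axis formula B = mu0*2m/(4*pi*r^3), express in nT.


m = 7.89 x 10^12 = 7890000000000 A.m^2
2m = 15780000000000 A.m^2
r^3 = 7548^3 = 430026950592
B = (4pi*10^-7) * 15780000000000 / (4*pi * 430026950592) * 1e9
= 19829732.829459 / 5403878035301.79 * 1e9
= 3669.5375 nT

3669.5375


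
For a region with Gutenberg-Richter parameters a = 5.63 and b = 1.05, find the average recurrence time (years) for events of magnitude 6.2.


log10(N) = 5.63 - 1.05*6.2 = -0.88
N = 10^-0.88 = 0.131826
T = 1/N = 1/0.131826 = 7.5858 years

7.5858


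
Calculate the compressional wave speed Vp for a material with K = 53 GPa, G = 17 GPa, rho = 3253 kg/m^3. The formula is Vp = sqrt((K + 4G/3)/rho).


First compute the effective modulus:
K + 4G/3 = 53e9 + 4*17e9/3 = 75666666666.67 Pa
Then divide by density:
75666666666.67 / 3253 = 23260579.9775 Pa/(kg/m^3)
Take the square root:
Vp = sqrt(23260579.9775) = 4822.92 m/s

4822.92


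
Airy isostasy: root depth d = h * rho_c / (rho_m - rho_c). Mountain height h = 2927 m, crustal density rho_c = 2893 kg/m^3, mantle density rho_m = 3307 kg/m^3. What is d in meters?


rho_m - rho_c = 3307 - 2893 = 414
d = 2927 * 2893 / 414
= 8467811 / 414
= 20453.65 m

20453.65


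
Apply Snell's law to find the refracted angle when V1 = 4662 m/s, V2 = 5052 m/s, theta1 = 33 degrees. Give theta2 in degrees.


sin(theta1) = sin(33 deg) = 0.544639
sin(theta2) = V2/V1 * sin(theta1) = 5052/4662 * 0.544639 = 0.590201
theta2 = arcsin(0.590201) = 36.1713 degrees

36.1713


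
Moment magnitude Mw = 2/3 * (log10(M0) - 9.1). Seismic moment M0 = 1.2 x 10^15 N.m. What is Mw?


log10(M0) = log10(1.2 x 10^15) = 15.0792
Mw = 2/3 * (15.0792 - 9.1)
= 2/3 * 5.9792
= 3.99

3.99


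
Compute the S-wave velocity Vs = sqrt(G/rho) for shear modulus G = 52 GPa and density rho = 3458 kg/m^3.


Convert G to Pa: G = 52e9 Pa
Compute G/rho = 52e9 / 3458 = 15037593.985
Vs = sqrt(15037593.985) = 3877.83 m/s

3877.83


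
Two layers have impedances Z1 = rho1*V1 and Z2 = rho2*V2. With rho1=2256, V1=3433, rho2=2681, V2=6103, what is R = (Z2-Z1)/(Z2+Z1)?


Z1 = 2256 * 3433 = 7744848
Z2 = 2681 * 6103 = 16362143
R = (16362143 - 7744848) / (16362143 + 7744848) = 8617295 / 24106991 = 0.3575

0.3575


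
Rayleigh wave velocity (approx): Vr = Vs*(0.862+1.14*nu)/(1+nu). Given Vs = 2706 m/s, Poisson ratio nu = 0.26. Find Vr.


Numerator factor = 0.862 + 1.14*0.26 = 1.1584
Denominator = 1 + 0.26 = 1.26
Vr = 2706 * 1.1584 / 1.26 = 2487.8 m/s

2487.8


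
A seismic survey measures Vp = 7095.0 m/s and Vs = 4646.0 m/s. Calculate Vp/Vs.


Vp/Vs = 7095.0 / 4646.0
= 1.5271

1.5271


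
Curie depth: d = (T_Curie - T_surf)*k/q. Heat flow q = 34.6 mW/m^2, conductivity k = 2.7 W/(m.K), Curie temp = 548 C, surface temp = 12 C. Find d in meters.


T_Curie - T_surf = 548 - 12 = 536 C
Convert q to W/m^2: 34.6 mW/m^2 = 0.0346 W/m^2
d = 536 * 2.7 / 0.0346 = 41826.59 m

41826.59


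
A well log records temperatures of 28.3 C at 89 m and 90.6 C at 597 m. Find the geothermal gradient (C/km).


dT = 90.6 - 28.3 = 62.3 C
dz = 597 - 89 = 508 m
gradient = dT/dz * 1000 = 62.3/508 * 1000 = 122.6378 C/km

122.6378


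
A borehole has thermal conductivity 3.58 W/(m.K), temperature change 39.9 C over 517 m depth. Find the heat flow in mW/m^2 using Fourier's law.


q = k * dT / dz * 1000
= 3.58 * 39.9 / 517 * 1000
= 0.27629 * 1000
= 276.2901 mW/m^2

276.2901


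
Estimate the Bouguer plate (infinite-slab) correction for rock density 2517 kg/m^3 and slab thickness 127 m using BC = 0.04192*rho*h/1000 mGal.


BC = 0.04192 * rho * h / 1000
= 0.04192 * 2517 * 127 / 1000
= 13.4001 mGal

13.4001


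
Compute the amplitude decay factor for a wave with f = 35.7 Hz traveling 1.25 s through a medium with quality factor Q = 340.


pi*f*t/Q = pi*35.7*1.25/340 = 0.412334
A/A0 = exp(-0.412334) = 0.662103

0.662103


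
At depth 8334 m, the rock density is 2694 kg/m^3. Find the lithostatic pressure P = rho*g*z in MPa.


P = rho * g * z / 1e6
= 2694 * 9.81 * 8334 / 1e6
= 220252118.76 / 1e6
= 220.2521 MPa

220.2521


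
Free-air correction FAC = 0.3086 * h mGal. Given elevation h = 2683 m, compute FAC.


FAC = 0.3086 * h
= 0.3086 * 2683
= 827.9738 mGal

827.9738


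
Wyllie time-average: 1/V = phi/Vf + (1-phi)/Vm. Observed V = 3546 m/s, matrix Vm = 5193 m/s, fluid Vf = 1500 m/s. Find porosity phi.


1/V - 1/Vm = 1/3546 - 1/5193 = 8.944e-05
1/Vf - 1/Vm = 1/1500 - 1/5193 = 0.0004741
phi = 8.944e-05 / 0.0004741 = 0.1887

0.1887


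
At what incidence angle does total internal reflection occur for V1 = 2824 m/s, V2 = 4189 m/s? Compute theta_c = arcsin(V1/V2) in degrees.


V1/V2 = 2824/4189 = 0.674147
theta_c = arcsin(0.674147) = 42.3879 degrees

42.3879


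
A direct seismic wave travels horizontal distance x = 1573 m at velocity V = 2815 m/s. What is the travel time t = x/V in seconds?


t = x / V
= 1573 / 2815
= 0.5588 s

0.5588


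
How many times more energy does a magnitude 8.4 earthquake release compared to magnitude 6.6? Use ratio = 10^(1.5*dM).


M2 - M1 = 8.4 - 6.6 = 1.8
1.5 * 1.8 = 2.7
ratio = 10^2.7 = 501.19

501.19


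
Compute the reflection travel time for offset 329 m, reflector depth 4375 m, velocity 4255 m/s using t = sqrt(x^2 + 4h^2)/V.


x^2 + 4h^2 = 329^2 + 4*4375^2 = 108241 + 76562500 = 76670741
sqrt(76670741) = 8756.183
t = 8756.183 / 4255 = 2.0579 s

2.0579


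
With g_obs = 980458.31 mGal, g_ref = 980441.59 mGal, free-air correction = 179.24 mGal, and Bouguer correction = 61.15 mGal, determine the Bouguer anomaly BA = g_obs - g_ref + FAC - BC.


BA = g_obs - g_ref + FAC - BC
= 980458.31 - 980441.59 + 179.24 - 61.15
= 134.81 mGal

134.81


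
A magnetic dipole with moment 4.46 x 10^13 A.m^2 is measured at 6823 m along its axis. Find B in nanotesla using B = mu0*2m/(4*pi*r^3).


m = 4.46 x 10^13 = 44600000000000 A.m^2
2m = 89200000000000 A.m^2
r^3 = 6823^3 = 317633363767
B = (4pi*10^-7) * 89200000000000 / (4*pi * 317633363767) * 1e9
= 112092025.880084 / 3991498568581.69 * 1e9
= 28082.6922 nT

28082.6922


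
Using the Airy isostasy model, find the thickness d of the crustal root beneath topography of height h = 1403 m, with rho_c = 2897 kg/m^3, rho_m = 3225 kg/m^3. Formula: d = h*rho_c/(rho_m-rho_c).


rho_m - rho_c = 3225 - 2897 = 328
d = 1403 * 2897 / 328
= 4064491 / 328
= 12391.74 m

12391.74


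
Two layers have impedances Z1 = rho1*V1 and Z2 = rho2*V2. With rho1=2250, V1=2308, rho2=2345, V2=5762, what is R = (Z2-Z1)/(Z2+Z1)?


Z1 = 2250 * 2308 = 5193000
Z2 = 2345 * 5762 = 13511890
R = (13511890 - 5193000) / (13511890 + 5193000) = 8318890 / 18704890 = 0.4447

0.4447


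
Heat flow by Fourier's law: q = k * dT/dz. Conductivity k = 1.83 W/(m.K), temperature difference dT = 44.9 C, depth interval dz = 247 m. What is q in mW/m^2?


q = k * dT / dz * 1000
= 1.83 * 44.9 / 247 * 1000
= 0.33266 * 1000
= 332.6599 mW/m^2

332.6599


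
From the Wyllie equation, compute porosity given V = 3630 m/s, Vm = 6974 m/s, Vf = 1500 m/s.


1/V - 1/Vm = 1/3630 - 1/6974 = 0.00013209
1/Vf - 1/Vm = 1/1500 - 1/6974 = 0.00052328
phi = 0.00013209 / 0.00052328 = 0.2524

0.2524


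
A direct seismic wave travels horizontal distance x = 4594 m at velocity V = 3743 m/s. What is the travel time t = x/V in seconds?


t = x / V
= 4594 / 3743
= 1.2274 s

1.2274


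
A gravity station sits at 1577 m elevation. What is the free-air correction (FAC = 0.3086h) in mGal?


FAC = 0.3086 * h
= 0.3086 * 1577
= 486.6622 mGal

486.6622


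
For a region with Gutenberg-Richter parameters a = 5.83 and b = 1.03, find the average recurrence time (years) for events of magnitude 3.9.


log10(N) = 5.83 - 1.03*3.9 = 1.813
N = 10^1.813 = 65.012969
T = 1/N = 1/65.012969 = 0.0154 years

0.0154


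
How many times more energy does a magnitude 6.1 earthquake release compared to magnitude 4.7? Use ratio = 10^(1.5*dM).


M2 - M1 = 6.1 - 4.7 = 1.4
1.5 * 1.4 = 2.1
ratio = 10^2.1 = 125.89

125.89


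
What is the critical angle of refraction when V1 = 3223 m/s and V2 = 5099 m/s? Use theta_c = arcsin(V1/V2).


V1/V2 = 3223/5099 = 0.632085
theta_c = arcsin(0.632085) = 39.2041 degrees

39.2041


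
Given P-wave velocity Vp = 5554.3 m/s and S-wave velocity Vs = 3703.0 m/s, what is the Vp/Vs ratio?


Vp/Vs = 5554.3 / 3703.0
= 1.4999

1.4999


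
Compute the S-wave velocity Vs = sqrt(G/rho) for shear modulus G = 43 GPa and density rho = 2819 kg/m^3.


Convert G to Pa: G = 43e9 Pa
Compute G/rho = 43e9 / 2819 = 15253636.0411
Vs = sqrt(15253636.0411) = 3905.59 m/s

3905.59


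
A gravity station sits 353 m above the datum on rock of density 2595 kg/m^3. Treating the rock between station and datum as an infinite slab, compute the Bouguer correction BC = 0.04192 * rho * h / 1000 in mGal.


BC = 0.04192 * rho * h / 1000
= 0.04192 * 2595 * 353 / 1000
= 38.4002 mGal

38.4002


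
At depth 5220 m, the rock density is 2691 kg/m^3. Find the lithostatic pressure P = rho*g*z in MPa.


P = rho * g * z / 1e6
= 2691 * 9.81 * 5220 / 1e6
= 137801266.2 / 1e6
= 137.8013 MPa

137.8013


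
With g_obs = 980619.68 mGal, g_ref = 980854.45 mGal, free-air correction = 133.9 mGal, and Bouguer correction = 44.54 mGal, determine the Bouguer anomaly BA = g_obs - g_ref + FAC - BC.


BA = g_obs - g_ref + FAC - BC
= 980619.68 - 980854.45 + 133.9 - 44.54
= -145.41 mGal

-145.41


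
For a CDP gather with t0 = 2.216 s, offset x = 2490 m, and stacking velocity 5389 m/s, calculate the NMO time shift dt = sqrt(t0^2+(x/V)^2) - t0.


x/Vnmo = 2490/5389 = 0.462052
(x/Vnmo)^2 = 0.213492
t0^2 = 4.910656
sqrt(4.910656 + 0.213492) = 2.263658
dt = 2.263658 - 2.216 = 0.047658

0.047658


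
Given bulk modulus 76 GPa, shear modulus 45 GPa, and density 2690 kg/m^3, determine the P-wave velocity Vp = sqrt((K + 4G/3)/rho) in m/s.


First compute the effective modulus:
K + 4G/3 = 76e9 + 4*45e9/3 = 136000000000.0 Pa
Then divide by density:
136000000000.0 / 2690 = 50557620.8178 Pa/(kg/m^3)
Take the square root:
Vp = sqrt(50557620.8178) = 7110.39 m/s

7110.39


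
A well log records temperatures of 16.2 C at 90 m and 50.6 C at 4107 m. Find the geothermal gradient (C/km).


dT = 50.6 - 16.2 = 34.4 C
dz = 4107 - 90 = 4017 m
gradient = dT/dz * 1000 = 34.4/4017 * 1000 = 8.5636 C/km

8.5636


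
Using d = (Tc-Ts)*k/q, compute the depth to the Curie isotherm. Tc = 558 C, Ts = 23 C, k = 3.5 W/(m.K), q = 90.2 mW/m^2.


T_Curie - T_surf = 558 - 23 = 535 C
Convert q to W/m^2: 90.2 mW/m^2 = 0.0902 W/m^2
d = 535 * 3.5 / 0.0902 = 20759.42 m

20759.42


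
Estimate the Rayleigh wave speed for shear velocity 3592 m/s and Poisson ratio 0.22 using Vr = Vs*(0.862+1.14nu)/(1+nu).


Numerator factor = 0.862 + 1.14*0.22 = 1.1128
Denominator = 1 + 0.22 = 1.22
Vr = 3592 * 1.1128 / 1.22 = 3276.38 m/s

3276.38


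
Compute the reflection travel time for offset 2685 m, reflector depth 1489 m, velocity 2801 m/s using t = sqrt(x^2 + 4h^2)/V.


x^2 + 4h^2 = 2685^2 + 4*1489^2 = 7209225 + 8868484 = 16077709
sqrt(16077709) = 4009.7019
t = 4009.7019 / 2801 = 1.4315 s

1.4315


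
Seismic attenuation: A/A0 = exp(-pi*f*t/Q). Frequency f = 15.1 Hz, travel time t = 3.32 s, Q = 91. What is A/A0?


pi*f*t/Q = pi*15.1*3.32/91 = 1.730707
A/A0 = exp(-1.730707) = 0.177159

0.177159


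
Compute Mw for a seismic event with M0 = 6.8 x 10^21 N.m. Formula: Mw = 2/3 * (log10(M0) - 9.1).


log10(M0) = log10(6.8 x 10^21) = 21.8325
Mw = 2/3 * (21.8325 - 9.1)
= 2/3 * 12.7325
= 8.49

8.49


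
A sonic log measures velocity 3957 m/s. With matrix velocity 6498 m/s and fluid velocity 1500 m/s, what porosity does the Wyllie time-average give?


1/V - 1/Vm = 1/3957 - 1/6498 = 9.882e-05
1/Vf - 1/Vm = 1/1500 - 1/6498 = 0.00051277
phi = 9.882e-05 / 0.00051277 = 0.1927

0.1927


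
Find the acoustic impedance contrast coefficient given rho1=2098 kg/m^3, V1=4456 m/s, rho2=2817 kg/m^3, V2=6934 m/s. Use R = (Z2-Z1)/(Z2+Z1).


Z1 = 2098 * 4456 = 9348688
Z2 = 2817 * 6934 = 19533078
R = (19533078 - 9348688) / (19533078 + 9348688) = 10184390 / 28881766 = 0.3526

0.3526


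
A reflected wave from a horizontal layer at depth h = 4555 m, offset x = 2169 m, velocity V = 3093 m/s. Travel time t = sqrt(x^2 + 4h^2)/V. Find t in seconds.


x^2 + 4h^2 = 2169^2 + 4*4555^2 = 4704561 + 82992100 = 87696661
sqrt(87696661) = 9364.6495
t = 9364.6495 / 3093 = 3.0277 s

3.0277


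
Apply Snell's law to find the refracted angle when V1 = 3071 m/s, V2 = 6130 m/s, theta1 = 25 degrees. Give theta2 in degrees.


sin(theta1) = sin(25 deg) = 0.422618
sin(theta2) = V2/V1 * sin(theta1) = 6130/3071 * 0.422618 = 0.843585
theta2 = arcsin(0.843585) = 57.5207 degrees

57.5207


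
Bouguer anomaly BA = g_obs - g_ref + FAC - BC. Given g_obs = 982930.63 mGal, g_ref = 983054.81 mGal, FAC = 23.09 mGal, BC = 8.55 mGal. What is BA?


BA = g_obs - g_ref + FAC - BC
= 982930.63 - 983054.81 + 23.09 - 8.55
= -109.64 mGal

-109.64


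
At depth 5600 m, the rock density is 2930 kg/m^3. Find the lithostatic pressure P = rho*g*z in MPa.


P = rho * g * z / 1e6
= 2930 * 9.81 * 5600 / 1e6
= 160962480.0 / 1e6
= 160.9625 MPa

160.9625


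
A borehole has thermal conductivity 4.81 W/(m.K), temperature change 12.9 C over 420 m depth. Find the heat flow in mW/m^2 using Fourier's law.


q = k * dT / dz * 1000
= 4.81 * 12.9 / 420 * 1000
= 0.147736 * 1000
= 147.7357 mW/m^2

147.7357


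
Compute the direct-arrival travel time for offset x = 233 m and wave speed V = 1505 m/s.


t = x / V
= 233 / 1505
= 0.1548 s

0.1548


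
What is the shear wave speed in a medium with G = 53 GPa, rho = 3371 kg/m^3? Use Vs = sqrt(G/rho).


Convert G to Pa: G = 53e9 Pa
Compute G/rho = 53e9 / 3371 = 15722337.5853
Vs = sqrt(15722337.5853) = 3965.14 m/s

3965.14


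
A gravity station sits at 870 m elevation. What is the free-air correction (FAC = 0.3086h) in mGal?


FAC = 0.3086 * h
= 0.3086 * 870
= 268.482 mGal

268.482


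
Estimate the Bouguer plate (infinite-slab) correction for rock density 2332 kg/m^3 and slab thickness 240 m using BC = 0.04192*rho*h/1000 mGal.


BC = 0.04192 * rho * h / 1000
= 0.04192 * 2332 * 240 / 1000
= 23.4618 mGal

23.4618


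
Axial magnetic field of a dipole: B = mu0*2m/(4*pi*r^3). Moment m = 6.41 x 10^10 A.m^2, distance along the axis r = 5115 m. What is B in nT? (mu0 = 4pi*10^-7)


m = 6.41 x 10^10 = 64100000000 A.m^2
2m = 128200000000 A.m^2
r^3 = 5115^3 = 133824895875
B = (4pi*10^-7) * 128200000000 / (4*pi * 133824895875) * 1e9
= 161100.871276 / 1681693238993.28 * 1e9
= 95.7968 nT

95.7968


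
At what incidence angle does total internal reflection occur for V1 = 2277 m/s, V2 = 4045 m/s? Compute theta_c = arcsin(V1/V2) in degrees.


V1/V2 = 2277/4045 = 0.562917
theta_c = arcsin(0.562917) = 34.2578 degrees

34.2578


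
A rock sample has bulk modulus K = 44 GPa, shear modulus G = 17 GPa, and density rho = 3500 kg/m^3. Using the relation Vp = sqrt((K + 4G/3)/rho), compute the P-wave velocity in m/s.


First compute the effective modulus:
K + 4G/3 = 44e9 + 4*17e9/3 = 66666666666.67 Pa
Then divide by density:
66666666666.67 / 3500 = 19047619.0476 Pa/(kg/m^3)
Take the square root:
Vp = sqrt(19047619.0476) = 4364.36 m/s

4364.36


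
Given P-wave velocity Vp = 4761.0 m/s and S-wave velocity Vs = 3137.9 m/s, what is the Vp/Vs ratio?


Vp/Vs = 4761.0 / 3137.9
= 1.5173

1.5173


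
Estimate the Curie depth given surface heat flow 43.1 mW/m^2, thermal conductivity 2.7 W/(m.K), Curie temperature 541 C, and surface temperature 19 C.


T_Curie - T_surf = 541 - 19 = 522 C
Convert q to W/m^2: 43.1 mW/m^2 = 0.0431 W/m^2
d = 522 * 2.7 / 0.0431 = 32700.7 m

32700.7


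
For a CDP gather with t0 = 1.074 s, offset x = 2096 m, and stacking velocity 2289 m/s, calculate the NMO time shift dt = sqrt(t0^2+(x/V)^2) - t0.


x/Vnmo = 2096/2289 = 0.915684
(x/Vnmo)^2 = 0.838477
t0^2 = 1.153476
sqrt(1.153476 + 0.838477) = 1.411366
dt = 1.411366 - 1.074 = 0.337366

0.337366


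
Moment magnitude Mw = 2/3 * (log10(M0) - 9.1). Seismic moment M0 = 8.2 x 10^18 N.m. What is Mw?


log10(M0) = log10(8.2 x 10^18) = 18.9138
Mw = 2/3 * (18.9138 - 9.1)
= 2/3 * 9.8138
= 6.54

6.54


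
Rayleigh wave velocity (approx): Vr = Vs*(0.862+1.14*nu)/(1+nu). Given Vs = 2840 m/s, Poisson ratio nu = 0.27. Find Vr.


Numerator factor = 0.862 + 1.14*0.27 = 1.1698
Denominator = 1 + 0.27 = 1.27
Vr = 2840 * 1.1698 / 1.27 = 2615.93 m/s

2615.93


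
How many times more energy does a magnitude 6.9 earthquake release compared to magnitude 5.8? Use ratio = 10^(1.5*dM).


M2 - M1 = 6.9 - 5.8 = 1.1
1.5 * 1.1 = 1.65
ratio = 10^1.65 = 44.67

44.67


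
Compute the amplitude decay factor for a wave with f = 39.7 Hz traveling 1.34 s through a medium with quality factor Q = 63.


pi*f*t/Q = pi*39.7*1.34/63 = 2.652801
A/A0 = exp(-2.652801) = 0.070454

0.070454


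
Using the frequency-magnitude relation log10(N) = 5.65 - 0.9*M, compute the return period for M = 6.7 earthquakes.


log10(N) = 5.65 - 0.9*6.7 = -0.38
N = 10^-0.38 = 0.416869
T = 1/N = 1/0.416869 = 2.3988 years

2.3988


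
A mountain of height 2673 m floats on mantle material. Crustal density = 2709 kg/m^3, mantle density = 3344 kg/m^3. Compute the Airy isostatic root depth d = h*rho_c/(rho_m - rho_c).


rho_m - rho_c = 3344 - 2709 = 635
d = 2673 * 2709 / 635
= 7241157 / 635
= 11403.4 m

11403.4


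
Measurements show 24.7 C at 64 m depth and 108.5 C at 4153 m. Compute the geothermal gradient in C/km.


dT = 108.5 - 24.7 = 83.8 C
dz = 4153 - 64 = 4089 m
gradient = dT/dz * 1000 = 83.8/4089 * 1000 = 20.494 C/km

20.494


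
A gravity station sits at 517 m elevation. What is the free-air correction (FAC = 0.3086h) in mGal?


FAC = 0.3086 * h
= 0.3086 * 517
= 159.5462 mGal

159.5462


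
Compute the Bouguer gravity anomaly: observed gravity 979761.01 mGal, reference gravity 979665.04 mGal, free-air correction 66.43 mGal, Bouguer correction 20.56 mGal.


BA = g_obs - g_ref + FAC - BC
= 979761.01 - 979665.04 + 66.43 - 20.56
= 141.84 mGal

141.84


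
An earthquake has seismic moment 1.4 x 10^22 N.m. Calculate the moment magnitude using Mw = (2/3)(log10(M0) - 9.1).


log10(M0) = log10(1.4 x 10^22) = 22.1461
Mw = 2/3 * (22.1461 - 9.1)
= 2/3 * 13.0461
= 8.7

8.7


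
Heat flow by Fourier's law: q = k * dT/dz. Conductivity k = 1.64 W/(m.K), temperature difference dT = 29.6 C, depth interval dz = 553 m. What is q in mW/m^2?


q = k * dT / dz * 1000
= 1.64 * 29.6 / 553 * 1000
= 0.087783 * 1000
= 87.783 mW/m^2

87.783


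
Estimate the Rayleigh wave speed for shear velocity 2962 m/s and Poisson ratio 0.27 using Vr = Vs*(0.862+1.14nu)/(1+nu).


Numerator factor = 0.862 + 1.14*0.27 = 1.1698
Denominator = 1 + 0.27 = 1.27
Vr = 2962 * 1.1698 / 1.27 = 2728.31 m/s

2728.31


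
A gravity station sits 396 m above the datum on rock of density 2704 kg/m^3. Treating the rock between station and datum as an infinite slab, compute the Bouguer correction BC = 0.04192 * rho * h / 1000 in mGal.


BC = 0.04192 * rho * h / 1000
= 0.04192 * 2704 * 396 / 1000
= 44.8873 mGal

44.8873


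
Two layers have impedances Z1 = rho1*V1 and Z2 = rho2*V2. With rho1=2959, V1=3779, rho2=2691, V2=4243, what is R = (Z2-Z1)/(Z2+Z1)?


Z1 = 2959 * 3779 = 11182061
Z2 = 2691 * 4243 = 11417913
R = (11417913 - 11182061) / (11417913 + 11182061) = 235852 / 22599974 = 0.0104

0.0104


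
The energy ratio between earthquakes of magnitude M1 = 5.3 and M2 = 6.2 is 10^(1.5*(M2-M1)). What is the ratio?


M2 - M1 = 6.2 - 5.3 = 0.9
1.5 * 0.9 = 1.35
ratio = 10^1.35 = 22.39

22.39


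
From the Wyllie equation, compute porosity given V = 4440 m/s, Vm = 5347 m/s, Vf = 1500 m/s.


1/V - 1/Vm = 1/4440 - 1/5347 = 3.82e-05
1/Vf - 1/Vm = 1/1500 - 1/5347 = 0.00047965
phi = 3.82e-05 / 0.00047965 = 0.0797

0.0797


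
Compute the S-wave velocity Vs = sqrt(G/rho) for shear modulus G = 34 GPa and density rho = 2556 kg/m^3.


Convert G to Pa: G = 34e9 Pa
Compute G/rho = 34e9 / 2556 = 13302034.4288
Vs = sqrt(13302034.4288) = 3647.2 m/s

3647.2


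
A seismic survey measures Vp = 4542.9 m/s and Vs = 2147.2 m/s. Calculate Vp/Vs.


Vp/Vs = 4542.9 / 2147.2
= 2.1157

2.1157


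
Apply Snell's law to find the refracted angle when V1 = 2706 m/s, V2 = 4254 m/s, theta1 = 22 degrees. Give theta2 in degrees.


sin(theta1) = sin(22 deg) = 0.374607
sin(theta2) = V2/V1 * sin(theta1) = 4254/2706 * 0.374607 = 0.588905
theta2 = arcsin(0.588905) = 36.0793 degrees

36.0793


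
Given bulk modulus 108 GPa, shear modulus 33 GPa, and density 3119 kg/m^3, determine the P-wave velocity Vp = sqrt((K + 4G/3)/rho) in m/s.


First compute the effective modulus:
K + 4G/3 = 108e9 + 4*33e9/3 = 152000000000.0 Pa
Then divide by density:
152000000000.0 / 3119 = 48733568.4514 Pa/(kg/m^3)
Take the square root:
Vp = sqrt(48733568.4514) = 6980.94 m/s

6980.94


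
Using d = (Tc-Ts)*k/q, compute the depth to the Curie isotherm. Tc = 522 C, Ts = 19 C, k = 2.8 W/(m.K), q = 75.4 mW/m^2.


T_Curie - T_surf = 522 - 19 = 503 C
Convert q to W/m^2: 75.4 mW/m^2 = 0.0754 W/m^2
d = 503 * 2.8 / 0.0754 = 18679.05 m

18679.05


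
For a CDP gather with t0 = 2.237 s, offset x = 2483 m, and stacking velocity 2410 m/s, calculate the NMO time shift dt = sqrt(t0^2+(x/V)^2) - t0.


x/Vnmo = 2483/2410 = 1.03029
(x/Vnmo)^2 = 1.061498
t0^2 = 5.004169
sqrt(5.004169 + 1.061498) = 2.462858
dt = 2.462858 - 2.237 = 0.225858

0.225858


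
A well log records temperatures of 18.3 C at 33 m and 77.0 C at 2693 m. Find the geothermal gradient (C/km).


dT = 77.0 - 18.3 = 58.7 C
dz = 2693 - 33 = 2660 m
gradient = dT/dz * 1000 = 58.7/2660 * 1000 = 22.0677 C/km

22.0677


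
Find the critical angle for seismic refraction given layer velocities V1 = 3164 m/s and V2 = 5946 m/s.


V1/V2 = 3164/5946 = 0.532122
theta_c = arcsin(0.532122) = 32.149 degrees

32.149


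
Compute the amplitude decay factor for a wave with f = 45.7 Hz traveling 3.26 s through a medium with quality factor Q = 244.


pi*f*t/Q = pi*45.7*3.26/244 = 1.9182
A/A0 = exp(-1.9182) = 0.146871

0.146871


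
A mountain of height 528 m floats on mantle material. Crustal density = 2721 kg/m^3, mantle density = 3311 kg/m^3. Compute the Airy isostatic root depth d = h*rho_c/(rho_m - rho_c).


rho_m - rho_c = 3311 - 2721 = 590
d = 528 * 2721 / 590
= 1436688 / 590
= 2435.06 m

2435.06


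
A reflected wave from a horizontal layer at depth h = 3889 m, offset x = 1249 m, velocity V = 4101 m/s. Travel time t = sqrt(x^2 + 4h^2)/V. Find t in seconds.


x^2 + 4h^2 = 1249^2 + 4*3889^2 = 1560001 + 60497284 = 62057285
sqrt(62057285) = 7877.6446
t = 7877.6446 / 4101 = 1.9209 s

1.9209


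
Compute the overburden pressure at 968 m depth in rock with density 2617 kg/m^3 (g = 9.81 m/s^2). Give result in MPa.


P = rho * g * z / 1e6
= 2617 * 9.81 * 968 / 1e6
= 24851241.36 / 1e6
= 24.8512 MPa

24.8512


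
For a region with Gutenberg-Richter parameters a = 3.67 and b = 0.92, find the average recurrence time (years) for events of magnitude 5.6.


log10(N) = 3.67 - 0.92*5.6 = -1.482
N = 10^-1.482 = 0.032961
T = 1/N = 1/0.032961 = 30.3389 years

30.3389


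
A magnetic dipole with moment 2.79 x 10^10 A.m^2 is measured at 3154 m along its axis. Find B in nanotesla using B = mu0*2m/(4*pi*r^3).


m = 2.79 x 10^10 = 27900000000 A.m^2
2m = 55800000000 A.m^2
r^3 = 3154^3 = 31375096264
B = (4pi*10^-7) * 55800000000 / (4*pi * 31375096264) * 1e9
= 70120.348028 / 394271087714.62 * 1e9
= 177.8481 nT

177.8481


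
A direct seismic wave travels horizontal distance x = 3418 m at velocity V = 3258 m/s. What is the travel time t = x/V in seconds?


t = x / V
= 3418 / 3258
= 1.0491 s

1.0491


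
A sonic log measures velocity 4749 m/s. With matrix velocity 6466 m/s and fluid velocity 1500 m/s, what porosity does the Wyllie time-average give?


1/V - 1/Vm = 1/4749 - 1/6466 = 5.592e-05
1/Vf - 1/Vm = 1/1500 - 1/6466 = 0.00051201
phi = 5.592e-05 / 0.00051201 = 0.1092

0.1092


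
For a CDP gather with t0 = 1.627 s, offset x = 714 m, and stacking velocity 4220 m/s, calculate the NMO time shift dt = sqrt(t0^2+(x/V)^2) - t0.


x/Vnmo = 714/4220 = 0.169194
(x/Vnmo)^2 = 0.028627
t0^2 = 2.647129
sqrt(2.647129 + 0.028627) = 1.635774
dt = 1.635774 - 1.627 = 0.008774

0.008774


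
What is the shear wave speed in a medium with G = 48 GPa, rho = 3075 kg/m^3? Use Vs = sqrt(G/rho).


Convert G to Pa: G = 48e9 Pa
Compute G/rho = 48e9 / 3075 = 15609756.0976
Vs = sqrt(15609756.0976) = 3950.92 m/s

3950.92


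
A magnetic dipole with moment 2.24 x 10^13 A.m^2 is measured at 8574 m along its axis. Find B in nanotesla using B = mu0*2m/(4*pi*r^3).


m = 2.24 x 10^13 = 22400000000000 A.m^2
2m = 44800000000000 A.m^2
r^3 = 8574^3 = 630304543224
B = (4pi*10^-7) * 44800000000000 / (4*pi * 630304543224) * 1e9
= 56297340.352329 / 7920640490067.15 * 1e9
= 7107.6752 nT

7107.6752


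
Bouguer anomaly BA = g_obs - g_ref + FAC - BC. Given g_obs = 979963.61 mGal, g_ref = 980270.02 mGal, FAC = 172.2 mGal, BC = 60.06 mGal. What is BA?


BA = g_obs - g_ref + FAC - BC
= 979963.61 - 980270.02 + 172.2 - 60.06
= -194.27 mGal

-194.27


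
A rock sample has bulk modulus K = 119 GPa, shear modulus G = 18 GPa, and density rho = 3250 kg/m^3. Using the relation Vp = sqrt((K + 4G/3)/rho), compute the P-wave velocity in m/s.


First compute the effective modulus:
K + 4G/3 = 119e9 + 4*18e9/3 = 143000000000.0 Pa
Then divide by density:
143000000000.0 / 3250 = 44000000.0 Pa/(kg/m^3)
Take the square root:
Vp = sqrt(44000000.0) = 6633.25 m/s

6633.25


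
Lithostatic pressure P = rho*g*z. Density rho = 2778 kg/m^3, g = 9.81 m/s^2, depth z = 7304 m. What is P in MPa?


P = rho * g * z / 1e6
= 2778 * 9.81 * 7304 / 1e6
= 199049922.72 / 1e6
= 199.0499 MPa

199.0499


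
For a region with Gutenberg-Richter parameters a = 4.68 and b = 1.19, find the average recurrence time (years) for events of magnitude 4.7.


log10(N) = 4.68 - 1.19*4.7 = -0.913
N = 10^-0.913 = 0.12218
T = 1/N = 1/0.12218 = 8.1846 years

8.1846


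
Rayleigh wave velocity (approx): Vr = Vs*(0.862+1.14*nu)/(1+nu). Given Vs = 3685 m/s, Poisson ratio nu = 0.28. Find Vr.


Numerator factor = 0.862 + 1.14*0.28 = 1.1812
Denominator = 1 + 0.28 = 1.28
Vr = 3685 * 1.1812 / 1.28 = 3400.56 m/s

3400.56


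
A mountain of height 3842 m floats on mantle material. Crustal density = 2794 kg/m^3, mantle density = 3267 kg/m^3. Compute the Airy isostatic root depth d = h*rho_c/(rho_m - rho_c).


rho_m - rho_c = 3267 - 2794 = 473
d = 3842 * 2794 / 473
= 10734548 / 473
= 22694.6 m

22694.6


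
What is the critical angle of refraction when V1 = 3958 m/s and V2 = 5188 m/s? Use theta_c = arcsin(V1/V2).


V1/V2 = 3958/5188 = 0.762914
theta_c = arcsin(0.762914) = 49.7218 degrees

49.7218


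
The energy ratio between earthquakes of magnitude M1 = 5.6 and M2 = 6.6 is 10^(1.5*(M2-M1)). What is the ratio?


M2 - M1 = 6.6 - 5.6 = 1.0
1.5 * 1.0 = 1.5
ratio = 10^1.5 = 31.62

31.62


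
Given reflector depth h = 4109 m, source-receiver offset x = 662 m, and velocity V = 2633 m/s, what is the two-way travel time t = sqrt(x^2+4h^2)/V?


x^2 + 4h^2 = 662^2 + 4*4109^2 = 438244 + 67535524 = 67973768
sqrt(67973768) = 8244.6205
t = 8244.6205 / 2633 = 3.1313 s

3.1313


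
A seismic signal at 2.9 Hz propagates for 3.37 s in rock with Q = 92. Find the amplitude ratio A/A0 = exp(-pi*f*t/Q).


pi*f*t/Q = pi*2.9*3.37/92 = 0.333726
A/A0 = exp(-0.333726) = 0.71625

0.71625


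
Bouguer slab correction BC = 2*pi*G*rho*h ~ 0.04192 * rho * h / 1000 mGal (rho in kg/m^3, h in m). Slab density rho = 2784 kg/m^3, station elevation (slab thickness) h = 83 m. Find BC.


BC = 0.04192 * rho * h / 1000
= 0.04192 * 2784 * 83 / 1000
= 9.6865 mGal

9.6865


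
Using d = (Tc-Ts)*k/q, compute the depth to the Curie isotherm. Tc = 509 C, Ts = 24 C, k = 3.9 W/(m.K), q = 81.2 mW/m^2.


T_Curie - T_surf = 509 - 24 = 485 C
Convert q to W/m^2: 81.2 mW/m^2 = 0.0812 W/m^2
d = 485 * 3.9 / 0.0812 = 23294.33 m

23294.33


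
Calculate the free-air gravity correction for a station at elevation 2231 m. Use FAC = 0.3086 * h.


FAC = 0.3086 * h
= 0.3086 * 2231
= 688.4866 mGal

688.4866


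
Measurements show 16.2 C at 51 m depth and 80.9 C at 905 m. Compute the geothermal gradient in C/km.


dT = 80.9 - 16.2 = 64.7 C
dz = 905 - 51 = 854 m
gradient = dT/dz * 1000 = 64.7/854 * 1000 = 75.7611 C/km

75.7611


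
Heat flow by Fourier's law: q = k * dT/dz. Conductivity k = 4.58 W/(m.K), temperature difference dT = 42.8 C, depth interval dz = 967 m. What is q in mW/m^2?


q = k * dT / dz * 1000
= 4.58 * 42.8 / 967 * 1000
= 0.202714 * 1000
= 202.7135 mW/m^2

202.7135


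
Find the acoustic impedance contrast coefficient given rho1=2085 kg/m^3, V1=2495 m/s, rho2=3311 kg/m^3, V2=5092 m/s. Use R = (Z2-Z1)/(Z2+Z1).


Z1 = 2085 * 2495 = 5202075
Z2 = 3311 * 5092 = 16859612
R = (16859612 - 5202075) / (16859612 + 5202075) = 11657537 / 22061687 = 0.5284

0.5284


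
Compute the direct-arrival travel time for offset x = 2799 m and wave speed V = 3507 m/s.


t = x / V
= 2799 / 3507
= 0.7981 s

0.7981


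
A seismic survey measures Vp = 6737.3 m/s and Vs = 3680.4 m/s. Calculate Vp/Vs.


Vp/Vs = 6737.3 / 3680.4
= 1.8306

1.8306


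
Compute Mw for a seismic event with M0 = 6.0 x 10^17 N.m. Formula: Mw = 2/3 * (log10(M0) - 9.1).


log10(M0) = log10(6.0 x 10^17) = 17.7782
Mw = 2/3 * (17.7782 - 9.1)
= 2/3 * 8.6782
= 5.79

5.79


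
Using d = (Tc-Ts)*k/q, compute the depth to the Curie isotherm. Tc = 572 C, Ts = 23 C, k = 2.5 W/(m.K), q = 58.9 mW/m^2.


T_Curie - T_surf = 572 - 23 = 549 C
Convert q to W/m^2: 58.9 mW/m^2 = 0.0589 W/m^2
d = 549 * 2.5 / 0.0589 = 23302.21 m

23302.21


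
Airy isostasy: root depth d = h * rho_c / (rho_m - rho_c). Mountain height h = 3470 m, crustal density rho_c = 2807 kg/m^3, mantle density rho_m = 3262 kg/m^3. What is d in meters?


rho_m - rho_c = 3262 - 2807 = 455
d = 3470 * 2807 / 455
= 9740290 / 455
= 21407.23 m

21407.23


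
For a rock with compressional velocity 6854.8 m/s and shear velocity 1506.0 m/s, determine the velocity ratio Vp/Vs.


Vp/Vs = 6854.8 / 1506.0
= 4.5517

4.5517


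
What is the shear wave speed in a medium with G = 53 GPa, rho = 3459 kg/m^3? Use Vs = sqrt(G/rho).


Convert G to Pa: G = 53e9 Pa
Compute G/rho = 53e9 / 3459 = 15322347.4993
Vs = sqrt(15322347.4993) = 3914.38 m/s

3914.38


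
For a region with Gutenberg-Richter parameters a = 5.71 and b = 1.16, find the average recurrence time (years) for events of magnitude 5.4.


log10(N) = 5.71 - 1.16*5.4 = -0.554
N = 10^-0.554 = 0.279254
T = 1/N = 1/0.279254 = 3.581 years

3.581


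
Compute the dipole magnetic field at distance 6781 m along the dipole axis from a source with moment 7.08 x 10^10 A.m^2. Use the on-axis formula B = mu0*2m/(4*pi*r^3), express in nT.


m = 7.08 x 10^10 = 70800000000 A.m^2
2m = 141600000000 A.m^2
r^3 = 6781^3 = 311803677541
B = (4pi*10^-7) * 141600000000 / (4*pi * 311803677541) * 1e9
= 177939.807899 / 3918240570900.35 * 1e9
= 45.4132 nT

45.4132


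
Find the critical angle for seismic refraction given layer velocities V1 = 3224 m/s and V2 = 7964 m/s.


V1/V2 = 3224/7964 = 0.404822
theta_c = arcsin(0.404822) = 23.88 degrees

23.88


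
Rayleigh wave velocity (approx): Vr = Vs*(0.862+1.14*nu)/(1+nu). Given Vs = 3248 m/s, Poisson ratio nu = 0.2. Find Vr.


Numerator factor = 0.862 + 1.14*0.2 = 1.09
Denominator = 1 + 0.2 = 1.2
Vr = 3248 * 1.09 / 1.2 = 2950.27 m/s

2950.27


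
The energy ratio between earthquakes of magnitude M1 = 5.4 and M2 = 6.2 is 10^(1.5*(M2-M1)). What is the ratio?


M2 - M1 = 6.2 - 5.4 = 0.8
1.5 * 0.8 = 1.2
ratio = 10^1.2 = 15.85

15.85


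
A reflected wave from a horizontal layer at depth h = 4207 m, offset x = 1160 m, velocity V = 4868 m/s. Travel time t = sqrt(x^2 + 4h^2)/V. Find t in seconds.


x^2 + 4h^2 = 1160^2 + 4*4207^2 = 1345600 + 70795396 = 72140996
sqrt(72140996) = 8493.5856
t = 8493.5856 / 4868 = 1.7448 s

1.7448


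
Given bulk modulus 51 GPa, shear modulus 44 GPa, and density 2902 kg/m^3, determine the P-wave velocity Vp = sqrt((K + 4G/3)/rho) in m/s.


First compute the effective modulus:
K + 4G/3 = 51e9 + 4*44e9/3 = 109666666666.67 Pa
Then divide by density:
109666666666.67 / 2902 = 37790029.8645 Pa/(kg/m^3)
Take the square root:
Vp = sqrt(37790029.8645) = 6147.36 m/s

6147.36


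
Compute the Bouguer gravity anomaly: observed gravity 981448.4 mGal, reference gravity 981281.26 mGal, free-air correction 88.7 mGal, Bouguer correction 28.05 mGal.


BA = g_obs - g_ref + FAC - BC
= 981448.4 - 981281.26 + 88.7 - 28.05
= 227.79 mGal

227.79


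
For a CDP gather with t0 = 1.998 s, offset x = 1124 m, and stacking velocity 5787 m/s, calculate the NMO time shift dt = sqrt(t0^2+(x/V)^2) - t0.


x/Vnmo = 1124/5787 = 0.194228
(x/Vnmo)^2 = 0.037725
t0^2 = 3.992004
sqrt(3.992004 + 0.037725) = 2.007418
dt = 2.007418 - 1.998 = 0.009418

0.009418


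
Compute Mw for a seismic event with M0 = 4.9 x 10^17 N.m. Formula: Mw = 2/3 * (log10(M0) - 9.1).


log10(M0) = log10(4.9 x 10^17) = 17.6902
Mw = 2/3 * (17.6902 - 9.1)
= 2/3 * 8.5902
= 5.73

5.73


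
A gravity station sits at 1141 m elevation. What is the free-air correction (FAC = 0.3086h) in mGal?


FAC = 0.3086 * h
= 0.3086 * 1141
= 352.1126 mGal

352.1126


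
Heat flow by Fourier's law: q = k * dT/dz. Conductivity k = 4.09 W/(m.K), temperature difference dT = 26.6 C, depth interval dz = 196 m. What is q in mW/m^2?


q = k * dT / dz * 1000
= 4.09 * 26.6 / 196 * 1000
= 0.555071 * 1000
= 555.0714 mW/m^2

555.0714


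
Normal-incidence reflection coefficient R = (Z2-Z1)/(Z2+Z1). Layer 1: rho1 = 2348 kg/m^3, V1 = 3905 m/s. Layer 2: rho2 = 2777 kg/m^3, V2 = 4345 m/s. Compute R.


Z1 = 2348 * 3905 = 9168940
Z2 = 2777 * 4345 = 12066065
R = (12066065 - 9168940) / (12066065 + 9168940) = 2897125 / 21235005 = 0.1364

0.1364


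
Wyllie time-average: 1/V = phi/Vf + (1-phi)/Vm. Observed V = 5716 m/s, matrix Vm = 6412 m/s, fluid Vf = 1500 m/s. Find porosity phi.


1/V - 1/Vm = 1/5716 - 1/6412 = 1.899e-05
1/Vf - 1/Vm = 1/1500 - 1/6412 = 0.00051071
phi = 1.899e-05 / 0.00051071 = 0.0372

0.0372


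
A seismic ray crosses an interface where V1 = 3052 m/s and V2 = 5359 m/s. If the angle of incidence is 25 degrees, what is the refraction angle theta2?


sin(theta1) = sin(25 deg) = 0.422618
sin(theta2) = V2/V1 * sin(theta1) = 5359/3052 * 0.422618 = 0.742074
theta2 = arcsin(0.742074) = 47.9084 degrees

47.9084


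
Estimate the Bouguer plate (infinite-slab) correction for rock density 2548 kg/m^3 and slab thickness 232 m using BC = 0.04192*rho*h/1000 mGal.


BC = 0.04192 * rho * h / 1000
= 0.04192 * 2548 * 232 / 1000
= 24.7804 mGal

24.7804


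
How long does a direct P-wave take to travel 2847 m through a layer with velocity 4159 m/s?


t = x / V
= 2847 / 4159
= 0.6845 s

0.6845


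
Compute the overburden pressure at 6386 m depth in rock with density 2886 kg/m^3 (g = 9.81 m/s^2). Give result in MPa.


P = rho * g * z / 1e6
= 2886 * 9.81 * 6386 / 1e6
= 180798260.76 / 1e6
= 180.7983 MPa

180.7983


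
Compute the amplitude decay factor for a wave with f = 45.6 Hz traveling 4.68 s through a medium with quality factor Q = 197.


pi*f*t/Q = pi*45.6*4.68/197 = 3.403254
A/A0 = exp(-3.403254) = 0.033265

0.033265


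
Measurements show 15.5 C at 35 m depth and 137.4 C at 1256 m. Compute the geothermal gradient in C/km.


dT = 137.4 - 15.5 = 121.9 C
dz = 1256 - 35 = 1221 m
gradient = dT/dz * 1000 = 121.9/1221 * 1000 = 99.8362 C/km

99.8362
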